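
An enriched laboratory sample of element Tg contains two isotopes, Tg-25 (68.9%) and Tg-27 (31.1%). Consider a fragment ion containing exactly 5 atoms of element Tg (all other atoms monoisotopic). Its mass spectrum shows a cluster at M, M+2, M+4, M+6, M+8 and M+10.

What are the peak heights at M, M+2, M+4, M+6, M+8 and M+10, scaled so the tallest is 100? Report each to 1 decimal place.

44.3 : 100.0 : 90.3 : 40.7 : 9.2 : 0.8

The 5 Tg atoms are independent, so intensities follow the terms of (0.689 + 0.311)^5.
P(M) = 0.689^5 = 0.155273
P(M+2) = 5 × 0.689^4 × 0.311^1 = 0.350435
P(M+4) = 10 × 0.689^3 × 0.311^2 = 0.316358
P(M+6) = 10 × 0.689^2 × 0.311^3 = 0.142797
P(M+8) = 5 × 0.689^1 × 0.311^4 = 0.032228
P(M+10) = 0.311^5 = 0.002909
The M+2 peak is largest (0.350435); scaling to 100 gives 44.3 : 100.0 : 90.3 : 40.7 : 9.2 : 0.8.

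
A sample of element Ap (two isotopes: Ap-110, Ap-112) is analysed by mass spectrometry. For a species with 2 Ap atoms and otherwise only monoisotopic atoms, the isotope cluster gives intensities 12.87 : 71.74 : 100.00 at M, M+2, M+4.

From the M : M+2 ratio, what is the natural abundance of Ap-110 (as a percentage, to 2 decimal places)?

Write p for the Ap-110 fraction. I(M+2)/I(M) = [C(2,1)·p^1·(1−p)] / p^2 = 2·(1−p)/p = 71.74/12.87 = 5.5742
(1−p)/p = 5.5742/2 = 2.7871  ⇒  p = 1/(1 + 2.7871) = 0.2641
Ap-110: 26.41%, Ap-112: 73.59%.

26.41%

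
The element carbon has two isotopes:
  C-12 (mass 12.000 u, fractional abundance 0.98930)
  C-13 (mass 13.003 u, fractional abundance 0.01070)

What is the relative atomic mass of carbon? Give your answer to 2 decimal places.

Ar = Σ fᵢ·mᵢ = 0.98930 × 12.000 + 0.01070 × 13.003
= 11.8716 + 0.1391 = 12.0107 u

12.01 u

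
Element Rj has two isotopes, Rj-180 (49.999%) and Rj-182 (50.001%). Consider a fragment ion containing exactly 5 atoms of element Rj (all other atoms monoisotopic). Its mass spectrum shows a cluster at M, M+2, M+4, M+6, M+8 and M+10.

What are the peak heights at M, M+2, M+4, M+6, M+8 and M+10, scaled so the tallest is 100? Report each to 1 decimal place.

10.0 : 50.0 : 100.0 : 100.0 : 50.0 : 10.0

Each Rj atom is independently Rj-180 (p = 0.49999) or Rj-182 (q = 0.50001); the cluster is the binomial expansion (p + q)^5.
P(M) = 0.49999^5 = 0.031247
P(M+2) = 5 × 0.49999^4 × 0.50001^1 = 0.156241
P(M+4) = 10 × 0.49999^3 × 0.50001^2 = 0.312494
P(M+6) = 10 × 0.49999^2 × 0.50001^3 = 0.312506
P(M+8) = 5 × 0.49999^1 × 0.50001^4 = 0.156259
P(M+10) = 0.50001^5 = 0.031253
The M+6 peak is largest (0.312506); scaling to 100 gives 10.0 : 50.0 : 100.0 : 100.0 : 50.0 : 10.0.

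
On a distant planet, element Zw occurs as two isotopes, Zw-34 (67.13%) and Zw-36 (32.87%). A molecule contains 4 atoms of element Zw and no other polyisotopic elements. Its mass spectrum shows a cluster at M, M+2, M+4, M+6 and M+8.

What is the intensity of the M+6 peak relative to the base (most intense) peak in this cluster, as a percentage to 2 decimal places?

23.98%

Term probabilities: M 0.2031, M+2 0.3977, M+4 0.2921, M+6 0.0954, M+8 0.0117. Base peak = M+2.
P(M+2) = C(4,1) × 0.6713^3 × 0.3287^1 = 4 × 0.30251711 × 0.3287 = 0.397749 (base)
P(M+6) = C(4,3) × 0.6713^1 × 0.3287^3 = 4 × 0.6713 × 0.03551396 = 0.095362
Relative intensity = 0.095362 / 0.397749 × 100 = 23.98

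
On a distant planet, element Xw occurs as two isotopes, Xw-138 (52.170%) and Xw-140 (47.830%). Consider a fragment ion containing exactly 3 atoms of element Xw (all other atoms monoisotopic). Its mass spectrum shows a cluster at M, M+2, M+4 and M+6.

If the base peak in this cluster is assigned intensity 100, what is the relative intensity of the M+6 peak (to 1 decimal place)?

Binomial terms of (0.52170 + 0.47830)^3: M 0.1420, M+2 0.3905, M+4 0.3580, M+6 0.1094 → M+2 is the base peak.
P(M+2) = C(3,1) × 0.52170^2 × 0.47830^1 = 3 × 0.27217089 × 0.4783 = 0.390538 (base)
P(M+6) = C(3,3) × 0.52170^0 × 0.47830^3 = 1 × 1.0000 × 0.10942112 = 0.109421
Relative intensity = 0.109421 / 0.390538 × 100 = 28.0

28.0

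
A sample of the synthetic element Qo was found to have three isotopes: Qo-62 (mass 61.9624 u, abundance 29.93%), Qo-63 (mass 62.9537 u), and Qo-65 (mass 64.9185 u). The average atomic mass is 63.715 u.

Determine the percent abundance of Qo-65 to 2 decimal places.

53.85%

Let x and y be the fractions of Qo-63 and Qo-65. Then x + y = 1 − 0.2993 = 0.7007 and 62.9537x + 64.9185y = 63.715 − 0.2993×61.9624 = 45.16965368.
Substituting: 62.9537x + 64.9185(0.7007 − x) = 45.16965368
(62.9537 − 64.9185)x = -0.31873927  ⇒  x = 0.16222, y = 0.53848
Qo-63: 16.22%, Qo-65: 53.85%.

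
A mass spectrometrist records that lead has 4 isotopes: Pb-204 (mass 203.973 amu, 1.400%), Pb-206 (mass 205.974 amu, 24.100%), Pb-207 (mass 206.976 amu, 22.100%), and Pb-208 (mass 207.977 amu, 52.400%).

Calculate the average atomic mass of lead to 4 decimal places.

207.2170 amu

Weight each isotope mass by its fractional abundance: 0.01400 × 203.973 + 0.24100 × 205.974 + 0.22100 × 206.976 + 0.52400 × 207.977
= 2.85562 + 49.63973 + 45.74170 + 108.97995 = 207.21700 amu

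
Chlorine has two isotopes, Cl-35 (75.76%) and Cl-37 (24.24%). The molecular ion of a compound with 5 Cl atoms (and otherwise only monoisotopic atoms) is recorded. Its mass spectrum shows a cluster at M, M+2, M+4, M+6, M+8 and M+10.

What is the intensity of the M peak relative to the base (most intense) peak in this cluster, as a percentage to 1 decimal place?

62.5%

(0.7576 + 0.2424)^5 gives M 0.2496, M+2 0.3993, M+4 0.2555, M+6 0.0817, M+8 0.0131, M+10 0.0008; the largest is M+2.
P(M+2) = C(5,1) × 0.7576^4 × 0.2424^1 = 5 × 0.32942751 × 0.2424 = 0.399266 (base)
P(M) = C(5,0) × 0.7576^5 × 0.2424^0 = 1 × 0.24957428 × 1.0000 = 0.249574
Relative intensity = 0.249574 / 0.399266 × 100 = 62.5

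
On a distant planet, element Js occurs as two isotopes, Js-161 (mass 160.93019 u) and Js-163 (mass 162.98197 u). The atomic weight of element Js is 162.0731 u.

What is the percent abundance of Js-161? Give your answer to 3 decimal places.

Let x be the fractional abundance of Js-161; then Js-163 has abundance 1 − x.
160.93019·x + 162.98197·(1 − x) = 162.0731
(160.93019 − 162.98197)·x = 162.0731 − 162.98197
x = -0.90887 / -2.05178 = 0.44297 → 44.297% Js-161, 55.703% Js-163.

44.297%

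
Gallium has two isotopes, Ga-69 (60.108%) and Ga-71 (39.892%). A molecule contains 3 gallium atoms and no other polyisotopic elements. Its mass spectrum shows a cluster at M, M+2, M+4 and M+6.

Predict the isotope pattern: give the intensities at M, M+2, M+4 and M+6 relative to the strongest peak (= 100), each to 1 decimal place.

Each Ga atom is independently Ga-69 (p = 0.60108) or Ga-71 (q = 0.39892); the cluster is the binomial expansion (p + q)^3.
P(M) = 0.60108^3 = 0.217169
P(M+2) = 3 × 0.60108^2 × 0.39892^1 = 0.432386
P(M+4) = 3 × 0.60108^1 × 0.39892^2 = 0.286963
P(M+6) = 0.39892^3 = 0.063483
The M+2 peak is largest (0.432386); scaling to 100 gives 50.2 : 100.0 : 66.4 : 14.7.

50.2 : 100.0 : 66.4 : 14.7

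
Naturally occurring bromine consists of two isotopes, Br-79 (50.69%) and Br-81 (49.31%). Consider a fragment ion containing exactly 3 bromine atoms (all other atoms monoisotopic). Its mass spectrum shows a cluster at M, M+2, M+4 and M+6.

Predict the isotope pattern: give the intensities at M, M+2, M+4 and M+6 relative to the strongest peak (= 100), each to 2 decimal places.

Expanding (0.5069 + 0.4931)^3:
P(M) = 0.5069^3 = 0.130247
P(M+2) = 3 × 0.5069^2 × 0.4931^1 = 0.380103
P(M+4) = 3 × 0.5069^1 × 0.4931^2 = 0.369755
P(M+6) = 0.4931^3 = 0.119896
The M+2 peak is largest (0.380103); scaling to 100 gives 34.27 : 100.00 : 97.28 : 31.54.

34.27 : 100.00 : 97.28 : 31.54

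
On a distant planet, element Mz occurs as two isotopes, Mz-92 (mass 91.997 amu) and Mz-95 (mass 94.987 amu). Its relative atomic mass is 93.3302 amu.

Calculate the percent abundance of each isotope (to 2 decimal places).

Mz-92: 55.41%, Mz-95: 44.59%

Let x be the fractional abundance of Mz-92; then Mz-95 has abundance 1 − x.
91.997·x + 94.987·(1 − x) = 93.3302
(91.997 − 94.987)·x = 93.3302 − 94.987
x = -1.6568 / -2.990 = 0.55411 → 55.41% Mz-92, 44.59% Mz-95.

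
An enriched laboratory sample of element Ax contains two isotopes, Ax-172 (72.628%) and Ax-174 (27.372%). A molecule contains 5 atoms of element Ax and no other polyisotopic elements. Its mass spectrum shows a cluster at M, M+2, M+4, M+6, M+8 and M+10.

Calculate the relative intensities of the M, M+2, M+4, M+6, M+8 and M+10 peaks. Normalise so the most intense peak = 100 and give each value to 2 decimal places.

53.07 : 100.00 : 75.38 : 28.41 : 5.35 : 0.40

Expanding (0.72628 + 0.27372)^5:
P(M) = 0.72628^5 = 0.202079
P(M+2) = 5 × 0.72628^4 × 0.27372^1 = 0.380796
P(M+4) = 10 × 0.72628^3 × 0.27372^2 = 0.287029
P(M+6) = 10 × 0.72628^2 × 0.27372^3 = 0.108175
P(M+8) = 5 × 0.72628^1 × 0.27372^4 = 0.020385
P(M+10) = 0.27372^5 = 0.001537
The M+2 peak is largest (0.380796); scaling to 100 gives 53.07 : 100.00 : 75.38 : 28.41 : 5.35 : 0.40.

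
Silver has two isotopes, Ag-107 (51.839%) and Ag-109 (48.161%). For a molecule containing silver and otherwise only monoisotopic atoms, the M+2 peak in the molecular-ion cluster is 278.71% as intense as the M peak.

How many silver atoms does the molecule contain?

3

With n Ag atoms, P(M+2)/P(M) = C(n,1)·p^(n−1)q / p^n = n·q/p = n · 0.48161/0.51839.
n = 2.7871 × 0.51839/0.48161 = 3.00 ≈ 3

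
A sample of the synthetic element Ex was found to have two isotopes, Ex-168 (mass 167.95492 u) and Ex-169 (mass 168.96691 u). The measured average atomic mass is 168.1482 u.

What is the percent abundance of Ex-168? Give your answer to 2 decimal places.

With x = fraction of Ex-168 (so Ex-169 is 1 − x):
167.95492·x + 168.96691·(1 − x) = 168.1482
(167.95492 − 168.96691)·x = 168.1482 − 168.96691
x = -0.81871 / -1.01199 = 0.80901 → 80.90% Ex-168, 19.10% Ex-169.

80.90%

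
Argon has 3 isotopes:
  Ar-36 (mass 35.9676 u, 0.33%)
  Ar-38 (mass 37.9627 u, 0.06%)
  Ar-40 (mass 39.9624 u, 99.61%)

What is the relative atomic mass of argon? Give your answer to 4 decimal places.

Weight each isotope mass by its fractional abundance: 0.0033 × 35.9676 + 0.0006 × 37.9627 + 0.9961 × 39.9624
= 0.11869 + 0.02278 + 39.80655 = 39.94802 u

39.9480 u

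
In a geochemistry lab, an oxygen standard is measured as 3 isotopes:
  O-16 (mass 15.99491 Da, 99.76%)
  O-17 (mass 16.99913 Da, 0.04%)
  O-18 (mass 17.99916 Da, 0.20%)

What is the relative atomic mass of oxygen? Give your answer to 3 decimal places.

15.999 Da

Weight each isotope mass by its fractional abundance: 0.9976 × 15.99491 + 0.0004 × 16.99913 + 0.0020 × 17.99916
= 15.956522 + 0.006800 + 0.035998 = 15.999320 Da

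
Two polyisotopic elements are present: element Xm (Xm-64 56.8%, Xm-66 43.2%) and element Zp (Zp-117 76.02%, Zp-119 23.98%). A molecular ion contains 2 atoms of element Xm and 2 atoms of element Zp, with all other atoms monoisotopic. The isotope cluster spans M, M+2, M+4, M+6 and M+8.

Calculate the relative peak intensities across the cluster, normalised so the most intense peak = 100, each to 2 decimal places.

46.47 : 100.00 : 76.10 : 23.99 : 2.67

Element Xm pattern (n=2): 0.322624 : 0.490752 : 0.186624
Element Zp pattern (n=2): 0.57790404 : 0.36459192 : 0.05750404
Convolve the two distributions (both contribute in 2-u steps):
  M: 0.322624×0.57790404 = 0.186446
  M+2: 0.322624×0.36459192 + 0.490752×0.57790404 = 0.401234
  M+4: 0.322624×0.05750404 + 0.490752×0.36459192 + 0.186624×0.57790404 = 0.305327
  M+6: 0.490752×0.05750404 + 0.186624×0.36459192 = 0.096262
  M+8: 0.186624×0.05750404 = 0.010732
Scale to base peak (0.401234) = 100: 46.47 : 100.00 : 76.10 : 23.99 : 2.67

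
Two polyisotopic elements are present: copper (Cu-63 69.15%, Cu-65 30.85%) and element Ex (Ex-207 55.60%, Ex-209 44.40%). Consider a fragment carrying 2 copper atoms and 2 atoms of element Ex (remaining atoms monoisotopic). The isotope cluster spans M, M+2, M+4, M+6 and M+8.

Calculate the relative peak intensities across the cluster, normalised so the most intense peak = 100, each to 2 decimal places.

40.17 : 100.00 : 90.86 : 35.63 : 5.10

Copper pattern (n=2): 0.47817225 : 0.4266555 : 0.09517225
Element Ex pattern (n=2): 0.309136 : 0.493728 : 0.197136
Convolve the two distributions (both contribute in 2-u steps):
  M: 0.47817225×0.309136 = 0.147820
  M+2: 0.47817225×0.493728 + 0.4266555×0.309136 = 0.367982
  M+4: 0.47817225×0.197136 + 0.4266555×0.493728 + 0.09517225×0.309136 = 0.334338
  M+6: 0.4266555×0.197136 + 0.09517225×0.493728 = 0.131098
  M+8: 0.09517225×0.197136 = 0.018762
Scale to base peak (0.367982) = 100: 40.17 : 100.00 : 90.86 : 35.63 : 5.10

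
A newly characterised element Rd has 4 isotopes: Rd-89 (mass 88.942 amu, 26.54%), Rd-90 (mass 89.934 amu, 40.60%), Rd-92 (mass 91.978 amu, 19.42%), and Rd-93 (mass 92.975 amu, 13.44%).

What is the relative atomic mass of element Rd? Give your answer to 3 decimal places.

Weight each isotope mass by its fractional abundance: 0.2654 × 88.942 + 0.4060 × 89.934 + 0.1942 × 91.978 + 0.1344 × 92.975
= 23.6052 + 36.5132 + 17.8621 + 12.4958 = 90.4763 amu

90.476 amu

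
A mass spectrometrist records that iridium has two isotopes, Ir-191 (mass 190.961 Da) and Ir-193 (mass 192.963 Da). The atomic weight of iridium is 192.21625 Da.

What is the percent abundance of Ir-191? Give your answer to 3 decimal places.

37.300%

Let x be the fractional abundance of Ir-191; then Ir-193 has abundance 1 − x.
190.961·x + 192.963·(1 − x) = 192.21625
(190.961 − 192.963)·x = 192.21625 − 192.963
x = -0.74675 / -2.002 = 0.37300 → 37.300% Ir-191, 62.700% Ir-193.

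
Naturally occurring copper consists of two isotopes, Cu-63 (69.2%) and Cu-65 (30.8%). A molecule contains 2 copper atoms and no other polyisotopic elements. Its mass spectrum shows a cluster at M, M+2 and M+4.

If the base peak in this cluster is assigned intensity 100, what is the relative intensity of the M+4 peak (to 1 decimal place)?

19.8

Term probabilities: M 0.4789, M+2 0.4263, M+4 0.0949. Base peak = M.
P(M) = C(2,0) × 0.692^2 × 0.308^0 = 1 × 0.478864 × 1.0000 = 0.478864 (base)
P(M+4) = C(2,2) × 0.692^0 × 0.308^2 = 1 × 1.0000 × 0.094864 = 0.094864
Relative intensity = 0.094864 / 0.478864 × 100 = 19.8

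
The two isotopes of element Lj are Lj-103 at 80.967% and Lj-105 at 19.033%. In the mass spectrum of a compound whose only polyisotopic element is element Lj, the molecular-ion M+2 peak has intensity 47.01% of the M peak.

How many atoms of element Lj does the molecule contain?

The M+2/M ratio from n Lj atoms is n · q/p = n · 0.19033/0.80967.
n = 0.4701 × 0.80967/0.19033 = 2.00 ≈ 2

2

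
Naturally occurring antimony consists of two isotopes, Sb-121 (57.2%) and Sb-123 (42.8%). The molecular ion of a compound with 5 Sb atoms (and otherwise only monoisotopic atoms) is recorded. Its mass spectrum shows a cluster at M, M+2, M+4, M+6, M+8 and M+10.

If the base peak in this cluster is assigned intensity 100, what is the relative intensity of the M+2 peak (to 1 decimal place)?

66.8

(0.572 + 0.428)^5 gives M 0.0612, M+2 0.2291, M+4 0.3428, M+6 0.2565, M+8 0.0960, M+10 0.0144; the largest is M+4.
P(M+4) = C(5,2) × 0.572^3 × 0.428^2 = 10 × 0.18714925 × 0.183184 = 0.342827 (base)
P(M+2) = C(5,1) × 0.572^4 × 0.428^1 = 5 × 0.10704937 × 0.4280 = 0.229086
Relative intensity = 0.229086 / 0.342827 × 100 = 66.8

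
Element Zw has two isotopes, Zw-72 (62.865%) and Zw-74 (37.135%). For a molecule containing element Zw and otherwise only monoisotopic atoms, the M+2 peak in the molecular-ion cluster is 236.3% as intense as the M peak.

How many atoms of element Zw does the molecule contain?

For n independent Zw atoms, I(M+2)/I(M) = n · (abundance Zw-74) / (abundance Zw-72) = n · 0.37135/0.62865.
n = 2.363 × 0.62865/0.37135 = 4.00 ≈ 4

4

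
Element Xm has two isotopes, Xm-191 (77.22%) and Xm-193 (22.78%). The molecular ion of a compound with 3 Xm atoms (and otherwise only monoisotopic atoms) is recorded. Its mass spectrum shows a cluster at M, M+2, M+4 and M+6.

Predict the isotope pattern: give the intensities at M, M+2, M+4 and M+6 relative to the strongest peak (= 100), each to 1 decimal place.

100.0 : 88.5 : 26.1 : 2.6

Each Xm atom is independently Xm-191 (p = 0.7722) or Xm-193 (q = 0.2278); the cluster is the binomial expansion (p + q)^3.
P(M) = 0.7722^3 = 0.460457
P(M+2) = 3 × 0.7722^2 × 0.2278^1 = 0.407507
P(M+4) = 3 × 0.7722^1 × 0.2278^2 = 0.120215
P(M+6) = 0.2278^3 = 0.011821
The M peak is largest (0.460457); scaling to 100 gives 100.0 : 88.5 : 26.1 : 2.6.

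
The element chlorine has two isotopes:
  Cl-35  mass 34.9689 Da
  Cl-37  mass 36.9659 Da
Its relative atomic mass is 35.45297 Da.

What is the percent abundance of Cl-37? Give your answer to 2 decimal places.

24.24%

Writing the weighted mean with unknown fraction x of Cl-35:
34.9689·x + 36.9659·(1 − x) = 35.45297
(34.9689 − 36.9659)·x = 35.45297 − 36.9659
x = -1.51293 / -1.9970 = 0.75760 → 75.76% Cl-35, 24.24% Cl-37.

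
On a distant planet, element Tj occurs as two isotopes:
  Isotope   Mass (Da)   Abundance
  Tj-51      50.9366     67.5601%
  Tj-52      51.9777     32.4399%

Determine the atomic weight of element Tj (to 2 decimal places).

The abundance-weighted mean is 0.675601 × 50.9366 + 0.324399 × 51.9777
= 34.41282 + 16.86151 = 51.27433 Da

51.27 Da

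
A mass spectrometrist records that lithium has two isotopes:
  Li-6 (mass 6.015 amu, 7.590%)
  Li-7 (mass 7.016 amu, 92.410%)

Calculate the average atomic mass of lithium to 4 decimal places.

6.9400 amu

Ar = Σ fᵢ·mᵢ = 0.07590 × 6.015 + 0.92410 × 7.016
= 0.45654 + 6.48349 = 6.94003 amu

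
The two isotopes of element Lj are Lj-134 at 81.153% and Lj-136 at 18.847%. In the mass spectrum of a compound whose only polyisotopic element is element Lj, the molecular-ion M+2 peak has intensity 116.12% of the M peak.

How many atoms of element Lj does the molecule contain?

With n Lj atoms, P(M+2)/P(M) = C(n,1)·p^(n−1)q / p^n = n·q/p = n · 0.18847/0.81153.
n = 1.1612 × 0.81153/0.18847 = 5.00 ≈ 5

5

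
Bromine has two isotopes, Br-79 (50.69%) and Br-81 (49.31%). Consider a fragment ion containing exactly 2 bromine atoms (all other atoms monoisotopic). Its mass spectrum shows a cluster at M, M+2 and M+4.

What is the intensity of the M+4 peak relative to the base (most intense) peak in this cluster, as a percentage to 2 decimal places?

48.64%

Term probabilities: M 0.2569, M+2 0.4999, M+4 0.2431. Base peak = M+2.
P(M+2) = C(2,1) × 0.5069^1 × 0.4931^1 = 2 × 0.5069 × 0.4931 = 0.499905 (base)
P(M+4) = C(2,2) × 0.5069^0 × 0.4931^2 = 1 × 1.0000 × 0.24314761 = 0.243148
Relative intensity = 0.243148 / 0.499905 × 100 = 48.64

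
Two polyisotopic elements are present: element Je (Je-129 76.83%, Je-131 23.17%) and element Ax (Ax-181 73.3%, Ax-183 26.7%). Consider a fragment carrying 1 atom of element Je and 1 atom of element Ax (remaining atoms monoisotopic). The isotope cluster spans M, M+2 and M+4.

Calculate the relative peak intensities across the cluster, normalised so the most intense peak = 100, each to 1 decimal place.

Element Je pattern (n=1): 0.7683 : 0.2317
Element Ax pattern (n=1): 0.7330 : 0.2670
Convolve the two distributions (both contribute in 2-u steps):
  M: 0.7683×0.7330 = 0.563164
  M+2: 0.7683×0.2670 + 0.2317×0.7330 = 0.374972
  M+4: 0.2317×0.2670 = 0.061864
Scale to base peak (0.563164) = 100: 100.0 : 66.6 : 11.0

100.0 : 66.6 : 11.0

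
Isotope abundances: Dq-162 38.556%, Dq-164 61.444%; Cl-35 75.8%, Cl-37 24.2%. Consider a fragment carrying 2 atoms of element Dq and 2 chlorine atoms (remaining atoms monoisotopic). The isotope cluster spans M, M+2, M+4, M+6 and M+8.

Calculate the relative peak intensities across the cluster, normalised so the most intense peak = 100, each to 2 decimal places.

Element Dq pattern (n=2): 0.14865651 : 0.47380697 : 0.37753651
Chlorine pattern (n=2): 0.574564 : 0.366872 : 0.058564
Convolve the two distributions (both contribute in 2-u steps):
  M: 0.14865651×0.574564 = 0.085413
  M+2: 0.14865651×0.366872 + 0.47380697×0.574564 = 0.326770
  M+4: 0.14865651×0.058564 + 0.47380697×0.366872 + 0.37753651×0.574564 = 0.399451
  M+6: 0.47380697×0.058564 + 0.37753651×0.366872 = 0.166256
  M+8: 0.37753651×0.058564 = 0.022110
Scale to base peak (0.399451) = 100: 21.38 : 81.80 : 100.00 : 41.62 : 5.54

21.38 : 81.80 : 100.00 : 41.62 : 5.54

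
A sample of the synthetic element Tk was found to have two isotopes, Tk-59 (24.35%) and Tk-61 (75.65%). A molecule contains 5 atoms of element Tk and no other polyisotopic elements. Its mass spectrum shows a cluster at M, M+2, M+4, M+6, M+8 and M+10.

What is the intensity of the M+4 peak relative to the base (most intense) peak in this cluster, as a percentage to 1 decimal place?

(0.2435 + 0.7565)^5 gives M 0.0009, M+2 0.0133, M+4 0.0826, M+6 0.2567, M+8 0.3988, M+10 0.2478; the largest is M+8.
P(M+8) = C(5,4) × 0.2435^1 × 0.7565^4 = 5 × 0.2435 × 0.32751842 = 0.398754 (base)
P(M+4) = C(5,2) × 0.2435^3 × 0.7565^2 = 10 × 0.01443766 × 0.57229225 = 0.082626
Relative intensity = 0.082626 / 0.398754 × 100 = 20.7

20.7%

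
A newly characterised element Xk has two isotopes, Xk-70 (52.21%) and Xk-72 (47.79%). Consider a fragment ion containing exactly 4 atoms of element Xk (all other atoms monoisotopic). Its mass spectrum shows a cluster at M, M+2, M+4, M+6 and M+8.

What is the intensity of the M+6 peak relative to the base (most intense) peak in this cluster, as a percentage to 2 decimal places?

61.02%

(0.5221 + 0.4779)^4 gives M 0.0743, M+2 0.2721, M+4 0.3735, M+6 0.2279, M+8 0.0522; the largest is M+4.
P(M+4) = C(4,2) × 0.5221^2 × 0.4779^2 = 6 × 0.27258841 × 0.22838841 = 0.373536 (base)
P(M+6) = C(4,3) × 0.5221^1 × 0.4779^3 = 4 × 0.5221 × 0.10914682 = 0.227942
Relative intensity = 0.227942 / 0.373536 × 100 = 61.02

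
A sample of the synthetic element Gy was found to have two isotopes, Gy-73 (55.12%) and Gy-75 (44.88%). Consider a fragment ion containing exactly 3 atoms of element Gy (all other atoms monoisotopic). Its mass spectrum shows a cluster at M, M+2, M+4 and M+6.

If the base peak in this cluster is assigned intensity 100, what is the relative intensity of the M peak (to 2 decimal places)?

Binomial terms of (0.5512 + 0.4488)^3: M 0.1675, M+2 0.4091, M+4 0.3331, M+6 0.0904 → M+2 is the base peak.
P(M+2) = C(3,1) × 0.5512^2 × 0.4488^1 = 3 × 0.30382144 × 0.4488 = 0.409065 (base)
P(M) = C(3,0) × 0.5512^3 × 0.4488^0 = 1 × 0.16746638 × 1.0000 = 0.167466
Relative intensity = 0.167466 / 0.409065 × 100 = 40.94

40.94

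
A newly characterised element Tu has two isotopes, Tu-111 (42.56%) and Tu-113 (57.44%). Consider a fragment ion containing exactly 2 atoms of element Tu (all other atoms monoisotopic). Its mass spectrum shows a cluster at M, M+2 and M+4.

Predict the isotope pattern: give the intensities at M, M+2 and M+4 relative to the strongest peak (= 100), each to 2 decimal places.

37.05 : 100.00 : 67.48

The 2 Tu atoms are independent, so intensities follow the terms of (0.4256 + 0.5744)^2.
P(M) = 0.4256^2 = 0.181135
P(M+2) = 2 × 0.4256^1 × 0.5744^1 = 0.488929
P(M+4) = 0.5744^2 = 0.329935
The M+2 peak is largest (0.488929); scaling to 100 gives 37.05 : 100.00 : 67.48.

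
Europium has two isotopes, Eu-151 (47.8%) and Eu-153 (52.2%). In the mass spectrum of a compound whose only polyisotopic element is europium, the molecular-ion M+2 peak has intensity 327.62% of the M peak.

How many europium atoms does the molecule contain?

With n Eu atoms, P(M+2)/P(M) = C(n,1)·p^(n−1)q / p^n = n·q/p = n · 0.522/0.478.
n = 3.2762 × 0.478/0.522 = 3.00 ≈ 3

3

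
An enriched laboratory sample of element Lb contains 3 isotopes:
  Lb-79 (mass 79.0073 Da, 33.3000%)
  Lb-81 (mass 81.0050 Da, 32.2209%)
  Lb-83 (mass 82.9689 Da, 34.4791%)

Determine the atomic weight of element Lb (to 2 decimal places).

The abundance-weighted mean is 0.333000 × 79.0073 + 0.322209 × 81.0050 + 0.344791 × 82.9689
= 26.30943 + 26.10054 + 28.60693 = 81.01690 Da

81.02 Da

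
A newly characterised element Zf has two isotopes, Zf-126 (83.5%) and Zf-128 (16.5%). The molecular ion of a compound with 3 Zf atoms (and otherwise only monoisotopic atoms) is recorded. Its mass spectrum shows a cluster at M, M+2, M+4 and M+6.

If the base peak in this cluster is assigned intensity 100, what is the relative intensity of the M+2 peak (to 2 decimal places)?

Term probabilities: M 0.5822, M+2 0.3451, M+4 0.0682, M+6 0.0045. Base peak = M.
P(M) = C(3,0) × 0.835^3 × 0.165^0 = 1 × 0.58218287 × 1.0000 = 0.582183 (base)
P(M+2) = C(3,1) × 0.835^2 × 0.165^1 = 3 × 0.697225 × 0.1650 = 0.345126
Relative intensity = 0.345126 / 0.582183 × 100 = 59.28

59.28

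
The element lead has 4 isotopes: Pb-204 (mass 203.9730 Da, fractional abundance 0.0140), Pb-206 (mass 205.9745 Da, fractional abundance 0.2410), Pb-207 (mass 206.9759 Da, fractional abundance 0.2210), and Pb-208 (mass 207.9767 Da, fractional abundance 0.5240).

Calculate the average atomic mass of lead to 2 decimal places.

207.22 Da

Weight each isotope mass by its fractional abundance: 0.0140 × 203.9730 + 0.2410 × 205.9745 + 0.2210 × 206.9759 + 0.5240 × 207.9767
= 2.85562 + 49.63985 + 45.74167 + 108.97979 = 207.21693 Da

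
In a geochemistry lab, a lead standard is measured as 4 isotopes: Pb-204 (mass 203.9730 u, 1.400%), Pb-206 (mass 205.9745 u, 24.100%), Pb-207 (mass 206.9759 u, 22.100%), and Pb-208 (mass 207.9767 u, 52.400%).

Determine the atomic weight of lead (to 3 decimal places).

Ar = Σ fᵢ·mᵢ = 0.01400 × 203.9730 + 0.24100 × 205.9745 + 0.22100 × 206.9759 + 0.52400 × 207.9767
= 2.85562 + 49.63985 + 45.74167 + 108.97979 = 207.21693 u

207.217 u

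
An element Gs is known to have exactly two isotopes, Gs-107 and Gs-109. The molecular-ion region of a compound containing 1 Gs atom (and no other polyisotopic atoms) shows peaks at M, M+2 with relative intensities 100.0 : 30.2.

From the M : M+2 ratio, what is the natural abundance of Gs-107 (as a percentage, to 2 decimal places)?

Write p for the Gs-107 fraction. I(M+2)/I(M) = [C(1,1)·p^0·(1−p)] / p^1 = 1·(1−p)/p = 30.2/100.0 = 0.3020
(1−p)/p = 0.3020/1 = 0.3020  ⇒  p = 1/(1 + 0.3020) = 0.7680
Gs-107: 76.80%, Gs-109: 23.20%.

76.80%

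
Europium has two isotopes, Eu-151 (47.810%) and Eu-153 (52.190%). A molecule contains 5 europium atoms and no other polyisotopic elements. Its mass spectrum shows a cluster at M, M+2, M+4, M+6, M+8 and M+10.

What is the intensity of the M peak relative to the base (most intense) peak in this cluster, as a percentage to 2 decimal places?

7.69%

Term probabilities: M 0.0250, M+2 0.1363, M+4 0.2977, M+6 0.3249, M+8 0.1774, M+10 0.0387. Base peak = M+6.
P(M+6) = C(5,3) × 0.47810^2 × 0.52190^3 = 10 × 0.22857961 × 0.14215492 = 0.324937 (base)
P(M) = C(5,0) × 0.47810^5 × 0.52190^0 = 1 × 0.02498007 × 1.0000 = 0.024980
Relative intensity = 0.024980 / 0.324937 × 100 = 7.69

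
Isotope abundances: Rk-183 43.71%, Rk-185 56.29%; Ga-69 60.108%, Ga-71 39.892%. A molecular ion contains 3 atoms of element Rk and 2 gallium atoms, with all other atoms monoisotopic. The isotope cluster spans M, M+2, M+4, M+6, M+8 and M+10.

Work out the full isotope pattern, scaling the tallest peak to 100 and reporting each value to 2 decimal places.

Element Rk pattern (n=3): 0.08351076 : 0.32263696 : 0.41549381 : 0.17835847
Gallium pattern (n=2): 0.36129717 : 0.47956567 : 0.15913717
Convolve the two distributions (both contribute in 2-u steps):
  M: 0.08351076×0.36129717 = 0.030172
  M+2: 0.08351076×0.47956567 + 0.32263696×0.36129717 = 0.156617
  M+4: 0.08351076×0.15913717 + 0.32263696×0.47956567 + 0.41549381×0.36129717 = 0.318132
  M+6: 0.32263696×0.15913717 + 0.41549381×0.47956567 + 0.17835847×0.36129717 = 0.315041
  M+8: 0.41549381×0.15913717 + 0.17835847×0.47956567 = 0.151655
  M+10: 0.17835847×0.15913717 = 0.028383
Scale to base peak (0.318132) = 100: 9.48 : 49.23 : 100.00 : 99.03 : 47.67 : 8.92

9.48 : 49.23 : 100.00 : 99.03 : 47.67 : 8.92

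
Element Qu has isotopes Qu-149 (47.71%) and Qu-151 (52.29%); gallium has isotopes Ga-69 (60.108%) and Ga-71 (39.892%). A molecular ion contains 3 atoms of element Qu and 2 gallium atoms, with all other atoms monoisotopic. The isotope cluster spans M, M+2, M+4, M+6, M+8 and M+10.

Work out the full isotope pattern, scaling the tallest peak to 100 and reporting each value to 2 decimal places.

11.89 : 54.89 : 100.00 : 89.77 : 39.66 : 6.90

Element Qu pattern (n=3): 0.10859961 : 0.35707441 : 0.39135236 : 0.14297362
Gallium pattern (n=2): 0.36129717 : 0.47956567 : 0.15913717
Convolve the two distributions (both contribute in 2-u steps):
  M: 0.10859961×0.36129717 = 0.039237
  M+2: 0.10859961×0.47956567 + 0.35707441×0.36129717 = 0.181091
  M+4: 0.10859961×0.15913717 + 0.35707441×0.47956567 + 0.39135236×0.36129717 = 0.329917
  M+6: 0.35707441×0.15913717 + 0.39135236×0.47956567 + 0.14297362×0.36129717 = 0.296159
  M+8: 0.39135236×0.15913717 + 0.14297362×0.47956567 = 0.130844
  M+10: 0.14297362×0.15913717 = 0.022752
Scale to base peak (0.329917) = 100: 11.89 : 54.89 : 100.00 : 89.77 : 39.66 : 6.90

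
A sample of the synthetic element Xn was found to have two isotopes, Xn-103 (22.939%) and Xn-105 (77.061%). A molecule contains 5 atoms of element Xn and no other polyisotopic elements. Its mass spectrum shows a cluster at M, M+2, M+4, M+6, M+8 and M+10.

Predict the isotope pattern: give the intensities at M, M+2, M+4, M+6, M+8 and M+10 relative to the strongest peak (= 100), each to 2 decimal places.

0.16 : 2.64 : 17.72 : 59.53 : 100.00 : 67.19

Each Xn atom is independently Xn-103 (p = 0.22939) or Xn-105 (q = 0.77061); the cluster is the binomial expansion (p + q)^5.
P(M) = 0.22939^5 = 0.000635
P(M+2) = 5 × 0.22939^4 × 0.77061^1 = 0.010668
P(M+4) = 10 × 0.22939^3 × 0.77061^2 = 0.071679
P(M+6) = 10 × 0.22939^2 × 0.77061^3 = 0.240798
P(M+8) = 5 × 0.22939^1 × 0.77061^4 = 0.404467
P(M+10) = 0.77061^5 = 0.271752
The M+8 peak is largest (0.404467); scaling to 100 gives 0.16 : 2.64 : 17.72 : 59.53 : 100.00 : 67.19.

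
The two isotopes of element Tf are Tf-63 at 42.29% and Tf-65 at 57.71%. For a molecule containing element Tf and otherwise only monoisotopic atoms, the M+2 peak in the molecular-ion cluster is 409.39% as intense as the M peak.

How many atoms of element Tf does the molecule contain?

3

The M+2/M ratio from n Tf atoms is n · q/p = n · 0.5771/0.4229.
n = 4.0939 × 0.4229/0.5771 = 3.00 ≈ 3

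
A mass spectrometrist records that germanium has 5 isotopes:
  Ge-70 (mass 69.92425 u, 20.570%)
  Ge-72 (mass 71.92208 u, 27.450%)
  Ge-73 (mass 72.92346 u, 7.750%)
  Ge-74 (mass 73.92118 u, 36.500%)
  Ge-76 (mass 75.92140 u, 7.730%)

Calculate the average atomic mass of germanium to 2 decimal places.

72.63 u

Ar = Σ fᵢ·mᵢ = 0.20570 × 69.92425 + 0.27450 × 71.92208 + 0.07750 × 72.92346 + 0.36500 × 73.92118 + 0.07730 × 75.92140
= 14.383418 + 19.742611 + 5.651568 + 26.981231 + 5.868724 = 72.627552 u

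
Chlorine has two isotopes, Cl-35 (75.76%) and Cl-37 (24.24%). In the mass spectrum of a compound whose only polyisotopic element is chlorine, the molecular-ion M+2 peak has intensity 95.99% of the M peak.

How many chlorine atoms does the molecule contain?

For n independent Cl atoms, I(M+2)/I(M) = n · (abundance Cl-37) / (abundance Cl-35) = n · 0.2424/0.7576.
n = 0.9599 × 0.7576/0.2424 = 3.00 ≈ 3

3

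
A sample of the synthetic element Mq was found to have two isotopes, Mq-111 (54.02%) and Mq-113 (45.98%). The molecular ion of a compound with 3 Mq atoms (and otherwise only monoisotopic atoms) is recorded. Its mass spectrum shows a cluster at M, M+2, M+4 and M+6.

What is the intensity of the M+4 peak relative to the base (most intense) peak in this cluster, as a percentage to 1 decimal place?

85.1%

Term probabilities: M 0.1576, M+2 0.4025, M+4 0.3426, M+6 0.0972. Base peak = M+2.
P(M+2) = C(3,1) × 0.5402^2 × 0.4598^1 = 3 × 0.29181604 × 0.4598 = 0.402531 (base)
P(M+4) = C(3,2) × 0.5402^1 × 0.4598^2 = 3 × 0.5402 × 0.21141604 = 0.342621
Relative intensity = 0.342621 / 0.402531 × 100 = 85.1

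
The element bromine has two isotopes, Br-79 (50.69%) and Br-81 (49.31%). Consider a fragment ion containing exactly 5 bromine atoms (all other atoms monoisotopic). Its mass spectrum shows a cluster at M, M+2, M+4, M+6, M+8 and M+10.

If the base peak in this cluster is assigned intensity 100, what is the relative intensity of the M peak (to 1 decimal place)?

10.6

(0.5069 + 0.4931)^5 gives M 0.0335, M+2 0.1628, M+4 0.3167, M+6 0.3081, M+8 0.1498, M+10 0.0292; the largest is M+4.
P(M+4) = C(5,2) × 0.5069^3 × 0.4931^2 = 10 × 0.13024674 × 0.24314761 = 0.316692 (base)
P(M) = C(5,0) × 0.5069^5 × 0.4931^0 = 1 × 0.03346659 × 1.0000 = 0.033467
Relative intensity = 0.033467 / 0.316692 × 100 = 10.6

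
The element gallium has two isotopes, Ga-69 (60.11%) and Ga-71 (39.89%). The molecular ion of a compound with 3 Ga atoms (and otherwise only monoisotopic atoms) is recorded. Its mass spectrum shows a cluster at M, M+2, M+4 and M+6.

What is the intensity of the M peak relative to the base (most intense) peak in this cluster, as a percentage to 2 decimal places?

Binomial terms of (0.6011 + 0.3989)^3: M 0.2172, M+2 0.4324, M+4 0.2869, M+6 0.0635 → M+2 is the base peak.
P(M+2) = C(3,1) × 0.6011^2 × 0.3989^1 = 3 × 0.36132121 × 0.3989 = 0.432393 (base)
P(M) = C(3,0) × 0.6011^3 × 0.3989^0 = 1 × 0.21719018 × 1.0000 = 0.217190
Relative intensity = 0.217190 / 0.432393 × 100 = 50.23

50.23%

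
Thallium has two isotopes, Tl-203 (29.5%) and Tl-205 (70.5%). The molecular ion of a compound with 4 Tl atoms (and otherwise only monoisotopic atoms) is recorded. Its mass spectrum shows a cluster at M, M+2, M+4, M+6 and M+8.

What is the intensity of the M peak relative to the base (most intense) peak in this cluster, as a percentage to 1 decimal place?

(0.295 + 0.705)^4 gives M 0.0076, M+2 0.0724, M+4 0.2595, M+6 0.4135, M+8 0.2470; the largest is M+6.
P(M+6) = C(4,3) × 0.295^1 × 0.705^3 = 4 × 0.2950 × 0.35040263 = 0.413475 (base)
P(M) = C(4,0) × 0.295^4 × 0.705^0 = 1 × 0.00757335 × 1.0000 = 0.007573
Relative intensity = 0.007573 / 0.413475 × 100 = 1.8

1.8%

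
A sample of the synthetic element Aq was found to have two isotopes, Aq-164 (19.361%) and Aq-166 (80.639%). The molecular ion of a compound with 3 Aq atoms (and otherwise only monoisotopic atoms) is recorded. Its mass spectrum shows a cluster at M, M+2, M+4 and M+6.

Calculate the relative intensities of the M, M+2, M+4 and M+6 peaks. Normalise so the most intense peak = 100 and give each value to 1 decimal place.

1.4 : 17.3 : 72.0 : 100.0

Expanding (0.19361 + 0.80639)^3:
P(M) = 0.19361^3 = 0.007257
P(M+2) = 3 × 0.19361^2 × 0.80639^1 = 0.090682
P(M+4) = 3 × 0.19361^1 × 0.80639^2 = 0.377693
P(M+6) = 0.80639^3 = 0.524367
The M+6 peak is largest (0.524367); scaling to 100 gives 1.4 : 17.3 : 72.0 : 100.0.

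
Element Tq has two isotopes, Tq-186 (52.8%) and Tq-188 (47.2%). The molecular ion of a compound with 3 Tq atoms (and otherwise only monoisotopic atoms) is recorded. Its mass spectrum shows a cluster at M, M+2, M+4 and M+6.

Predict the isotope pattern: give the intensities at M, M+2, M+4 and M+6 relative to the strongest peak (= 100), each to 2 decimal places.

Each Tq atom is independently Tq-186 (p = 0.528) or Tq-188 (q = 0.472); the cluster is the binomial expansion (p + q)^3.
P(M) = 0.528^3 = 0.147198
P(M+2) = 3 × 0.528^2 × 0.472^1 = 0.394758
P(M+4) = 3 × 0.528^1 × 0.472^2 = 0.352890
P(M+6) = 0.472^3 = 0.105154
The M+2 peak is largest (0.394758); scaling to 100 gives 37.29 : 100.00 : 89.39 : 26.64.

37.29 : 100.00 : 89.39 : 26.64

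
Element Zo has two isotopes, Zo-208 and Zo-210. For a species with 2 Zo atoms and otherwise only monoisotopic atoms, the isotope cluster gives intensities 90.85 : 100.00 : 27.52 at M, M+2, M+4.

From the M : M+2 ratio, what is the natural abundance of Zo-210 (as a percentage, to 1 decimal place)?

Let p = fractional abundance of Zo-208. I(M+2)/I(M) = [C(2,1)·p^1·(1−p)] / p^2 = 2·(1−p)/p = 100.00/90.85 = 1.1007
(1−p)/p = 1.1007/2 = 0.5504  ⇒  p = 1/(1 + 0.5504) = 0.6450
Zo-208: 64.5%, Zo-210: 35.5%.

35.5%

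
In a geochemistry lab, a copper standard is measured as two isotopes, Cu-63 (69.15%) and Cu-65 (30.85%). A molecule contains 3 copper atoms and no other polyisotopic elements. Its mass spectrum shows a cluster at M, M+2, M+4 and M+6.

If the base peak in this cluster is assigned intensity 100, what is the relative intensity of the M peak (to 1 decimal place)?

Binomial terms of (0.6915 + 0.3085)^3: M 0.3307, M+2 0.4425, M+4 0.1974, M+6 0.0294 → M+2 is the base peak.
P(M+2) = C(3,1) × 0.6915^2 × 0.3085^1 = 3 × 0.47817225 × 0.3085 = 0.442548 (base)
P(M) = C(3,0) × 0.6915^3 × 0.3085^0 = 1 × 0.33065611 × 1.0000 = 0.330656
Relative intensity = 0.330656 / 0.442548 × 100 = 74.7

74.7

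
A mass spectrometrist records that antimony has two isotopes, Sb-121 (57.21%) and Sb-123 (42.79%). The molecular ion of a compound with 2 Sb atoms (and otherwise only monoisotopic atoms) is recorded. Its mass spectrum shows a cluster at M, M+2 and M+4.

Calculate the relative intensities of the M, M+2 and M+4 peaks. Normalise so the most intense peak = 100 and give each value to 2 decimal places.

66.85 : 100.00 : 37.40

Each Sb atom is independently Sb-121 (p = 0.5721) or Sb-123 (q = 0.4279); the cluster is the binomial expansion (p + q)^2.
P(M) = 0.5721^2 = 0.327298
P(M+2) = 2 × 0.5721^1 × 0.4279^1 = 0.489603
P(M+4) = 0.4279^2 = 0.183098
The M+2 peak is largest (0.489603); scaling to 100 gives 66.85 : 100.00 : 37.40.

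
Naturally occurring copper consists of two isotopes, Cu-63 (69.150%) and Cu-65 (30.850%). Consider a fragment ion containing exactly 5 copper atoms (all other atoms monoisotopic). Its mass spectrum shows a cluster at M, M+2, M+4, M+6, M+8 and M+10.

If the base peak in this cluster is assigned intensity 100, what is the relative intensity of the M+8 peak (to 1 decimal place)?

8.9

(0.69150 + 0.30850)^5 gives M 0.1581, M+2 0.3527, M+4 0.3147, M+6 0.1404, M+8 0.0313, M+10 0.0028; the largest is M+2.
P(M+2) = C(5,1) × 0.69150^4 × 0.30850^1 = 5 × 0.2286487 × 0.3085 = 0.352691 (base)
P(M+8) = C(5,4) × 0.69150^1 × 0.30850^4 = 5 × 0.6915 × 0.00905776 = 0.031317
Relative intensity = 0.031317 / 0.352691 × 100 = 8.9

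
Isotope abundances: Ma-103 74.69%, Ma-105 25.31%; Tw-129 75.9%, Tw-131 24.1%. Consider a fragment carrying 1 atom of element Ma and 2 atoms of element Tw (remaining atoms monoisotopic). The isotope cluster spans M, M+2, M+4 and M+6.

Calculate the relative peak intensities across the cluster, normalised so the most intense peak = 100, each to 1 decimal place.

100.0 : 97.4 : 31.6 : 3.4

Element Ma pattern (n=1): 0.7469 : 0.2531
Element Tw pattern (n=2): 0.576081 : 0.365838 : 0.058081
Convolve the two distributions (both contribute in 2-u steps):
  M: 0.7469×0.576081 = 0.430275
  M+2: 0.7469×0.365838 + 0.2531×0.576081 = 0.419051
  M+4: 0.7469×0.058081 + 0.2531×0.365838 = 0.135974
  M+6: 0.2531×0.058081 = 0.014700
Scale to base peak (0.430275) = 100: 100.0 : 97.4 : 31.6 : 3.4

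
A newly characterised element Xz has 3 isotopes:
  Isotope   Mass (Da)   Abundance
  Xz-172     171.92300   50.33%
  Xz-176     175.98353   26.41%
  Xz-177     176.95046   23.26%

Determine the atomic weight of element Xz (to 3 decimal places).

174.165 Da

The abundance-weighted mean is 0.5033 × 171.92300 + 0.2641 × 175.98353 + 0.2326 × 176.95046
= 86.528846 + 46.477250 + 41.158677 = 174.164773 Da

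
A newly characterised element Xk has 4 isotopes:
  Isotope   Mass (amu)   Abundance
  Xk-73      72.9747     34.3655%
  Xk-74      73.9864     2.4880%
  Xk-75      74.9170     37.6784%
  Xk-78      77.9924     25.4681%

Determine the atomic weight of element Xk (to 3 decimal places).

The abundance-weighted mean is 0.343655 × 72.9747 + 0.024880 × 73.9864 + 0.376784 × 74.9170 + 0.254681 × 77.9924
= 25.07812 + 1.84078 + 28.22753 + 19.86318 = 75.00961 amu

75.010 amu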